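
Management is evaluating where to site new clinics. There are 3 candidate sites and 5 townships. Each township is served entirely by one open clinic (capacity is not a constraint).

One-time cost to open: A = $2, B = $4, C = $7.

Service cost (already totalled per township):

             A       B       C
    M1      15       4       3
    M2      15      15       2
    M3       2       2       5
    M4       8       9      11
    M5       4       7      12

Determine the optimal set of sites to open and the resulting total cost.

Open A and C; minimum total cost 28.

For any fixed open set, each township goes to its cheapest open site; total = fixed + service.
{A, C}: M1→C 3, M2→C 2, M3→A 2, M4→A 8, M5→A 4. Service 19; fixed 9; total 28.
{A, B, C}: M1→C 3, M2→C 2, M3→A 2, M4→A 8, M5→A 4. Service 19; fixed 13; total 32.
{B, C}: service 23 + fixed 11 = 34
{A}: service 44 + fixed 2 = 46
No other subset beats 28.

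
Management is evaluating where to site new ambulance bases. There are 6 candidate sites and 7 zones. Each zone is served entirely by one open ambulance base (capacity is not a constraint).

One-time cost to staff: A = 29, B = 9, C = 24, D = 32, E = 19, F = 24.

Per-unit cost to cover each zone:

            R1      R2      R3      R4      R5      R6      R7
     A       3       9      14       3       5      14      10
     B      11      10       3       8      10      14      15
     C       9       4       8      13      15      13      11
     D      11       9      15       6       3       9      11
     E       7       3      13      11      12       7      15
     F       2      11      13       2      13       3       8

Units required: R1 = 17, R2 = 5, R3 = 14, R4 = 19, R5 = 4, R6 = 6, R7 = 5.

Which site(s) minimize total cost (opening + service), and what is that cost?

For any fixed open set, each zone goes to its cheapest open site; total = fixed + service.
{B, E, F}: R1→F 2·17=34, R2→E 3·5=15, R3→B 3·14=42, R4→F 2·19=38, R5→B 10·4=40, R6→F 3·6=18, R7→F 8·5=40. Service 227; fixed 52; total 279.
{B, D, E, F}: R1→F 2·17=34, R2→E 3·5=15, R3→B 3·14=42, R4→F 2·19=38, R5→D 3·4=12, R6→F 3·6=18, R7→F 8·5=40. Service 199; fixed 84; total 283.
{A, B, E, F}: R1→F 2·17=34, R2→E 3·5=15, R3→B 3·14=42, R4→F 2·19=38, R5→A 5·4=20, R6→F 3·6=18, R7→F 8·5=40. Service 207; fixed 81; total 288.
{A, B, C, D, E, F}: service 199 + fixed 137 = 336
No other subset beats 279.

Open B, E and F; minimum total cost 279.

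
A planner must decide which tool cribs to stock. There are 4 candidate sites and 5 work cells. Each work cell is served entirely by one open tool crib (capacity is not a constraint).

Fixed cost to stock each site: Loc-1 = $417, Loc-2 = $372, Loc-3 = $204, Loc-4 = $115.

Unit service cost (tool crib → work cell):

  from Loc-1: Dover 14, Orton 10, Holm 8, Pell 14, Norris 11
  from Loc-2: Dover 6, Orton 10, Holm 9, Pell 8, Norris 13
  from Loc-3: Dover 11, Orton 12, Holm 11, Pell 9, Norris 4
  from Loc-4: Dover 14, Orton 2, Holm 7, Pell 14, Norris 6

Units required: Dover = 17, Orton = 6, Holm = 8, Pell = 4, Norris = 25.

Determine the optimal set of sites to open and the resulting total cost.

For any fixed open set, each work cell goes to its cheapest open site; total = fixed + service.
{Loc-4}: Dover→Loc-4 14·17=238, Orton→Loc-4 2·6=12, Holm→Loc-4 7·8=56, Pell→Loc-4 14·4=56, Norris→Loc-4 6·25=150. Service 512; fixed 115; total 627.
{Loc-3}: service 483 + fixed 204 = 687
{Loc-3, Loc-4}: Dover→Loc-3 11·17=187, Orton→Loc-4 2·6=12, Holm→Loc-4 7·8=56, Pell→Loc-3 9·4=36, Norris→Loc-3 4·25=100. Service 391; fixed 319; total 710.
{Loc-1, Loc-2, Loc-3, Loc-4}: service 302 + fixed 1108 = 1410
No other subset beats 627.

Open Loc-4 only; minimum total cost 627.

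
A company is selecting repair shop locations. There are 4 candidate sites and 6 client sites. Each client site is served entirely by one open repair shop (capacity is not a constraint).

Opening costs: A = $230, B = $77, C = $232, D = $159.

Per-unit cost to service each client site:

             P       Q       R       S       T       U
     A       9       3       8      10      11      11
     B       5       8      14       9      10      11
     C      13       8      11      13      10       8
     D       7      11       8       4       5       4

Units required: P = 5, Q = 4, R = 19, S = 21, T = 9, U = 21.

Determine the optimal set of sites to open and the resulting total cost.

For any fixed open set, each client site goes to its cheapest open site; total = fixed + service.
{D}: P→D 7·5=35, Q→D 11·4=44, R→D 8·19=152, S→D 4·21=84, T→D 5·9=45, U→D 4·21=84. Service 444; fixed 159; total 603.
{B, D}: P→B 5·5=25, Q→B 8·4=32, R→D 8·19=152, S→D 4·21=84, T→D 5·9=45, U→D 4·21=84. Service 422; fixed 236; total 658.
{A, D}: service 412 + fixed 389 = 801
{A, B, C, D}: P→B 5·5=25, Q→A 3·4=12, R→A 8·19=152, S→D 4·21=84, T→D 5·9=45, U→D 4·21=84. Service 402; fixed 698; total 1100.
No other subset beats 603.

Open D only; minimum total cost 603.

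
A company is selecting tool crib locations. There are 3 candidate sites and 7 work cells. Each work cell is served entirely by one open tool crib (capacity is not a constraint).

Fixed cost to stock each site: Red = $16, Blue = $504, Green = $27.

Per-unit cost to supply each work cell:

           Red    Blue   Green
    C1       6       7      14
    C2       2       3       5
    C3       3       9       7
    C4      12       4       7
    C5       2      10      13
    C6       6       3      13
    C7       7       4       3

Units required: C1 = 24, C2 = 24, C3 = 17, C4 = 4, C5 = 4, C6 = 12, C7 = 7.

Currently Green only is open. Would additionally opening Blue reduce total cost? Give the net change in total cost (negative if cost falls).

Current service cost with {Green}: 832.
Adding Blue: each work cell re-picks its cheapest; new service cost 472, saving 360.
Extra fixed cost: 504. Net change = 504 − 360 = 144.
(Totals: 859 → 1003.)

No — net change +144 (cost rises by 144).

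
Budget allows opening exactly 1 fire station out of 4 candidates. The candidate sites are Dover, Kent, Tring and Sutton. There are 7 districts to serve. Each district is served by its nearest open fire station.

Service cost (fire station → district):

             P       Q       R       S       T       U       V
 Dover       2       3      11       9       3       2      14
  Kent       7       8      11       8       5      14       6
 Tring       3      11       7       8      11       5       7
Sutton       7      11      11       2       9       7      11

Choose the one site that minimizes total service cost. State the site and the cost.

With exactly 1 open, each district uses its cheapest among the chosen.
{Dover}: P→Dover 2, Q→Dover 3, R→Dover 11, S→Dover 9, T→Dover 3, U→Dover 2, V→Dover 14. Service cost 44.
{Tring}: service cost 52
{Sutton}: service cost 58
Among all 4 size-1 choices, {Dover} is lowest.

Choose Dover only; total service cost 44.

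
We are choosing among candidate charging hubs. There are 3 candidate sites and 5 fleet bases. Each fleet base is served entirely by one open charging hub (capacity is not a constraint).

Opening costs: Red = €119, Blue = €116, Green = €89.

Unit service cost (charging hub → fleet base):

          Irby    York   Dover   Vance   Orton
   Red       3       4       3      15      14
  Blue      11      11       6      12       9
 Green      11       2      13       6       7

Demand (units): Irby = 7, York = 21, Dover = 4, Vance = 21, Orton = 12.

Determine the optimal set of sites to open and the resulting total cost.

Open Green only; minimum total cost 470.

For any fixed open set, each fleet base goes to its cheapest open site; total = fixed + service.
{Green}: Irby→Green 11·7=77, York→Green 2·21=42, Dover→Green 13·4=52, Vance→Green 6·21=126, Orton→Green 7·12=84. Service 381; fixed 89; total 470.
{Red, Green}: Irby→Red 3·7=21, York→Green 2·21=42, Dover→Red 3·4=12, Vance→Green 6·21=126, Orton→Green 7·12=84. Service 285; fixed 208; total 493.
{Blue, Green}: service 353 + fixed 205 = 558
{Red, Blue, Green}: service 285 + fixed 324 = 609
No other subset beats 470.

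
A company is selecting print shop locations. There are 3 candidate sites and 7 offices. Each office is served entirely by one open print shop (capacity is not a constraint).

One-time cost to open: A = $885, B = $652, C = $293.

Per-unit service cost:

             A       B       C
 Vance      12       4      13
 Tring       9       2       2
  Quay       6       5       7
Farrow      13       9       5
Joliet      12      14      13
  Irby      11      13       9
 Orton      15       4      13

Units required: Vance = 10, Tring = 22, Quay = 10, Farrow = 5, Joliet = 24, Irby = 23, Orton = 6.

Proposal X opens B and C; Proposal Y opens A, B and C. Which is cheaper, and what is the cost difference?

Proposal X is cheaper by 861.

Proposal X: {B, C}: Vance→B 4·10=40, Tring→B 2·22=44, Quay→B 5·10=50, Farrow→C 5·5=25, Joliet→C 13·24=312, Irby→C 9·23=207, Orton→B 4·6=24. Service 702; fixed 945; total 1647.
Proposal Y: {A, B, C}: Vance→B 4·10=40, Tring→B 2·22=44, Quay→B 5·10=50, Farrow→C 5·5=25, Joliet→A 12·24=288, Irby→C 9·23=207, Orton→B 4·6=24. Service 678; fixed 1830; total 2508.
Difference: |1647 − 2508| = 861.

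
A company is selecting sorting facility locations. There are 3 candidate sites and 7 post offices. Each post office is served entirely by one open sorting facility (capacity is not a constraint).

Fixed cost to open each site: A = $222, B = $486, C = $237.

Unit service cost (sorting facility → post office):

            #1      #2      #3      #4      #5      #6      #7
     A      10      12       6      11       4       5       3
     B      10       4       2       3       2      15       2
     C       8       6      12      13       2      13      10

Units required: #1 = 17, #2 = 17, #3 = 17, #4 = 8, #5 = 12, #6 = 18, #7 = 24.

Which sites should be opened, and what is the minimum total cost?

For any fixed open set, each post office goes to its cheapest open site; total = fixed + service.
{A}: #1→A 10·17=170, #2→A 12·17=204, #3→A 6·17=102, #4→A 11·8=88, #5→A 4·12=48, #6→A 5·18=90, #7→A 3·24=72. Service 774; fixed 222; total 996.
{A, C}: service 614 + fixed 459 = 1073
{B}: service 638 + fixed 486 = 1124
{A, B, C}: #1→C 8·17=136, #2→B 4·17=68, #3→B 2·17=34, #4→B 3·8=24, #5→B 2·12=24, #6→A 5·18=90, #7→B 2·24=48. Service 424; fixed 945; total 1369.
No other subset beats 996.

Open A only; minimum total cost 996.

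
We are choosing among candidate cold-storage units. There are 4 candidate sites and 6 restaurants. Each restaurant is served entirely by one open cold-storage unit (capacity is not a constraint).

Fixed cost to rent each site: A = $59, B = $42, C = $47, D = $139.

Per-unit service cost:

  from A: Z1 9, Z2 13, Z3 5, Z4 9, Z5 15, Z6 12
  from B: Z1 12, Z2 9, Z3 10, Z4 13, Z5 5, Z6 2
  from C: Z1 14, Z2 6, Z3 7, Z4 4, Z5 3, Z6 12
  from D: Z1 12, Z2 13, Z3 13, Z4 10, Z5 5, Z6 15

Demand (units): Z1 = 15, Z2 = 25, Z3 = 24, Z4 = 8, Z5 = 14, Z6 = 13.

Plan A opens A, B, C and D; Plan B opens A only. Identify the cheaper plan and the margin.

Plan A: {A, B, C, D}: Z1→A 9·15=135, Z2→C 6·25=150, Z3→A 5·24=120, Z4→C 4·8=32, Z5→C 3·14=42, Z6→B 2·13=26. Service 505; fixed 287; total 792.
Plan B: {A}: Z1→A 9·15=135, Z2→A 13·25=325, Z3→A 5·24=120, Z4→A 9·8=72, Z5→A 15·14=210, Z6→A 12·13=156. Service 1018; fixed 59; total 1077.
Difference: |792 − 1077| = 285.

Plan A is cheaper by 285.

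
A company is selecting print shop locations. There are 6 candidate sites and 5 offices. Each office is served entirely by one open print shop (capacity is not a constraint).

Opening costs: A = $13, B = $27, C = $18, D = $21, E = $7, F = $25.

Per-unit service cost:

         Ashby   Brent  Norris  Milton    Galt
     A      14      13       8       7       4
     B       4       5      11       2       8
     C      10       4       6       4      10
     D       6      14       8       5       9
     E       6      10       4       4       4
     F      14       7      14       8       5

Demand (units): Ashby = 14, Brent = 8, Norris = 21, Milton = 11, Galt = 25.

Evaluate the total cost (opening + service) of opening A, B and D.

Total cost: 447

Each office is assigned to its cheapest site among the open ones.
{A, B, D}: Ashby→B 4·14=56, Brent→B 5·8=40, Norris→A 8·21=168, Milton→B 2·11=22, Galt→A 4·25=100. Service 386; fixed 61; total 447.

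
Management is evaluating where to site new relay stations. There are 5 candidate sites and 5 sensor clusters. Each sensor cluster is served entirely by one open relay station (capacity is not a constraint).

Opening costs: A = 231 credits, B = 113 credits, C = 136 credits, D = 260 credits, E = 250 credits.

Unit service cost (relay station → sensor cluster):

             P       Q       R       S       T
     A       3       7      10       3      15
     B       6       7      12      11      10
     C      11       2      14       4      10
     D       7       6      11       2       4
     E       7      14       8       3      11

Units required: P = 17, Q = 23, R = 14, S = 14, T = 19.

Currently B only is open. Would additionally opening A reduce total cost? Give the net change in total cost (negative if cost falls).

Current service cost with {B}: 775.
Adding A: each sensor cluster re-picks its cheapest; new service cost 584, saving 191.
Extra fixed cost: 231. Net change = 231 − 191 = 40.
(Totals: 888 → 928.)

No — net change +40 (cost rises by 40).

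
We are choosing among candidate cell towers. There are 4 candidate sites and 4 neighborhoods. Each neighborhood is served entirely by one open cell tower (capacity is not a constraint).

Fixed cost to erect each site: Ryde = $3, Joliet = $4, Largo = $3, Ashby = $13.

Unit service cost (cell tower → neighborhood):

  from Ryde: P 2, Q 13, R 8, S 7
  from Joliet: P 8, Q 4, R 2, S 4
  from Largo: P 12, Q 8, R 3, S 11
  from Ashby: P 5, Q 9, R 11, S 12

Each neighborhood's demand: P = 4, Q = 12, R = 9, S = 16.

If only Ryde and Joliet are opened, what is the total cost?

Total cost: 145

Each neighborhood is assigned to its cheapest site among the open ones.
{Ryde, Joliet}: P→Ryde 2·4=8, Q→Joliet 4·12=48, R→Joliet 2·9=18, S→Joliet 4·16=64. Service 138; fixed 7; total 145.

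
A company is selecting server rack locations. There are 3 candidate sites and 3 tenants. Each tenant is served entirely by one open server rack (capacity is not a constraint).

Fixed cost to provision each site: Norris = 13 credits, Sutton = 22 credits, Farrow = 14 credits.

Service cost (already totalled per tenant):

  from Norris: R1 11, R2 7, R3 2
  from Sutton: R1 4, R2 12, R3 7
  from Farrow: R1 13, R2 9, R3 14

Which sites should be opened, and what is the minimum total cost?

Open Norris only; minimum total cost 33.

For any fixed open set, each tenant goes to its cheapest open site; total = fixed + service.
{Norris}: R1→Norris 11, R2→Norris 7, R3→Norris 2. Service 20; fixed 13; total 33.
{Sutton}: service 23 + fixed 22 = 45
{Norris, Farrow}: service 20 + fixed 27 = 47
{Norris, Sutton, Farrow}: service 13 + fixed 49 = 62
(All 7 nonempty subsets were checked; Norris only is lowest.)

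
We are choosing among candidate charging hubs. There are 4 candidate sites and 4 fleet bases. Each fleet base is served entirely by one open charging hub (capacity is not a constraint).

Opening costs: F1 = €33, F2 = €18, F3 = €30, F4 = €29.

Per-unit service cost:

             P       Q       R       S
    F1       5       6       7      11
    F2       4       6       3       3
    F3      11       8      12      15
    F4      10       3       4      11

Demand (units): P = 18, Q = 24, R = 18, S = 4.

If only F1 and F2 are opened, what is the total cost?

Total cost: 333

Each fleet base is assigned to its cheapest site among the open ones.
{F1, F2}: P→F2 4·18=72, Q→F1 6·24=144, R→F2 3·18=54, S→F2 3·4=12. Service 282; fixed 51; total 333.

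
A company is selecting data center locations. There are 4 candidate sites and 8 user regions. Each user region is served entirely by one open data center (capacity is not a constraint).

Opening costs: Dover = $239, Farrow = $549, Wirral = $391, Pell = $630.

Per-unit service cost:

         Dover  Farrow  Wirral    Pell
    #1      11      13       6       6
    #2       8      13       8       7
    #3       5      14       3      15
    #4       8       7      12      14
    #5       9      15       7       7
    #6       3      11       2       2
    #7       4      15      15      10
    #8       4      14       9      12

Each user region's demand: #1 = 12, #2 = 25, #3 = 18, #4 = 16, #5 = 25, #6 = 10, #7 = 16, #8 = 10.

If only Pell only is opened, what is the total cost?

Total cost: 1846

Each user region is assigned to its cheapest site among the open ones.
{Pell}: #1→Pell 6·12=72, #2→Pell 7·25=175, #3→Pell 15·18=270, #4→Pell 14·16=224, #5→Pell 7·25=175, #6→Pell 2·10=20, #7→Pell 10·16=160, #8→Pell 12·10=120. Service 1216; fixed 630; total 1846.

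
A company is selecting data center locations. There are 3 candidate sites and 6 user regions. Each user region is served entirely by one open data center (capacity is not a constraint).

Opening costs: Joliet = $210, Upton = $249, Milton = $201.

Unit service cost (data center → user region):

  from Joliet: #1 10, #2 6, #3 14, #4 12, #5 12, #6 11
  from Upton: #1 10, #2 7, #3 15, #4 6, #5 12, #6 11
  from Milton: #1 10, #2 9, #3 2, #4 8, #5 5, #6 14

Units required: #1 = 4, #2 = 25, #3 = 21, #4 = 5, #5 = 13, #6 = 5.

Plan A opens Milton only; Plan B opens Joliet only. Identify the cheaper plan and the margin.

Plan A: {Milton}: #1→Milton 10·4=40, #2→Milton 9·25=225, #3→Milton 2·21=42, #4→Milton 8·5=40, #5→Milton 5·13=65, #6→Milton 14·5=70. Service 482; fixed 201; total 683.
Plan B: {Joliet}: #1→Joliet 10·4=40, #2→Joliet 6·25=150, #3→Joliet 14·21=294, #4→Joliet 12·5=60, #5→Joliet 12·13=156, #6→Joliet 11·5=55. Service 755; fixed 210; total 965.
Difference: |683 − 965| = 282.

Plan A is cheaper by 282.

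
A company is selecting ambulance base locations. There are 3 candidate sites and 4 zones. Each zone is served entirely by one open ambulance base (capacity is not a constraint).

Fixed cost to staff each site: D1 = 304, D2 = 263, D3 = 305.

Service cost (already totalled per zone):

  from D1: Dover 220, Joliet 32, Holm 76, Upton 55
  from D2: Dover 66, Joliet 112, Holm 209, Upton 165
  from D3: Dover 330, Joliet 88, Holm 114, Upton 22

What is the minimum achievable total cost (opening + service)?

Minimum total cost: 687

For any fixed open set, each zone goes to its cheapest open site; total = fixed + service.
{D1}: Dover→D1 220, Joliet→D1 32, Holm→D1 76, Upton→D1 55. Service 383; fixed 304; total 687.
{D1, D2}: service 229 + fixed 567 = 796
{D2}: service 552 + fixed 263 = 815
{D1, D2, D3}: service 196 + fixed 872 = 1068
(All 7 nonempty subsets were checked; D1 only is lowest.)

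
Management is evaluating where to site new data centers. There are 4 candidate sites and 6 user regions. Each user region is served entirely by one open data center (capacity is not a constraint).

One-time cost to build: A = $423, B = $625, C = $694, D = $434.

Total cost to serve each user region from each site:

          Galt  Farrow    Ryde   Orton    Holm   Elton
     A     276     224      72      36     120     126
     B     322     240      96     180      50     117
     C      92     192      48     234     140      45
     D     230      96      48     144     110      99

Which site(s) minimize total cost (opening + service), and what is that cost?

For any fixed open set, each user region goes to its cheapest open site; total = fixed + service.
{D}: Galt→D 230, Farrow→D 96, Ryde→D 48, Orton→D 144, Holm→D 110, Elton→D 99. Service 727; fixed 434; total 1161.
{A}: service 854 + fixed 423 = 1277
{C}: service 751 + fixed 694 = 1445
{A, B, C, D}: service 367 + fixed 2176 = 2543
No other subset beats 1161.

Open D only; minimum total cost 1161.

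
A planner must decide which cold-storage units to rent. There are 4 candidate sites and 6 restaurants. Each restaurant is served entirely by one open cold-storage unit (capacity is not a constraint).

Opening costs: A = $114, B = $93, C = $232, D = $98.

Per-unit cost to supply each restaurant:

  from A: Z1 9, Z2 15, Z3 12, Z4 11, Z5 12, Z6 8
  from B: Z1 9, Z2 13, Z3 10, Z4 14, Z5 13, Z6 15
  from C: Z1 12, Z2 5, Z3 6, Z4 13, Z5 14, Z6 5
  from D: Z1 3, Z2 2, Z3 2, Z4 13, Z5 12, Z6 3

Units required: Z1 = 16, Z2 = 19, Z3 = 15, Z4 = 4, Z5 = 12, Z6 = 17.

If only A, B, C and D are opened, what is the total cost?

Total cost: 892

Each restaurant is assigned to its cheapest site among the open ones.
{A, B, C, D}: Z1→D 3·16=48, Z2→D 2·19=38, Z3→D 2·15=30, Z4→A 11·4=44, Z5→A 12·12=144, Z6→D 3·17=51. Service 355; fixed 537; total 892.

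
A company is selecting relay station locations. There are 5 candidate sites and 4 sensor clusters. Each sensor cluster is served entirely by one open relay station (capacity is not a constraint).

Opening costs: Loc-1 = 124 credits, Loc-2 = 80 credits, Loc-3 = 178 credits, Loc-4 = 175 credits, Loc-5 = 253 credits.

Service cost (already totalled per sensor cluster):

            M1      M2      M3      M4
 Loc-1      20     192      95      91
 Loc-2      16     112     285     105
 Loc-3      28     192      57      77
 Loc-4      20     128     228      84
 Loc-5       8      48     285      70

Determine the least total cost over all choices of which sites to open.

For any fixed open set, each sensor cluster goes to its cheapest open site; total = fixed + service.
{Loc-1, Loc-2}: M1→Loc-2 16, M2→Loc-2 112, M3→Loc-1 95, M4→Loc-1 91. Service 314; fixed 204; total 518.
{Loc-2, Loc-3}: service 262 + fixed 258 = 520
{Loc-1}: M1→Loc-1 20, M2→Loc-1 192, M3→Loc-1 95, M4→Loc-1 91. Service 398; fixed 124; total 522.
{Loc-1, Loc-2, Loc-3, Loc-4, Loc-5}: service 183 + fixed 810 = 993
No other subset beats 518.

Minimum total cost: 518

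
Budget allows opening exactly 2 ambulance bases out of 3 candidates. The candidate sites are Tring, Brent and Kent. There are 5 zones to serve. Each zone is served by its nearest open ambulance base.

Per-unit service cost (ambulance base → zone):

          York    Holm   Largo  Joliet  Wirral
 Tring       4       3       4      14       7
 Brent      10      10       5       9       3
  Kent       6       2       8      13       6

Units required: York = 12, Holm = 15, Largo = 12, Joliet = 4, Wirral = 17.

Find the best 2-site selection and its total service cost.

With exactly 2 open, each zone uses its cheapest among the chosen.
{Tring, Brent}: York→Tring 4·12=48, Holm→Tring 3·15=45, Largo→Tring 4·12=48, Joliet→Brent 9·4=36, Wirral→Brent 3·17=51. Service cost 228.
{Brent, Kent}: service cost 249
{Tring, Kent}: service cost 280
Among all 3 size-2 choices, {Tring, Brent} is lowest.

Choose Tring and Brent; total service cost 228.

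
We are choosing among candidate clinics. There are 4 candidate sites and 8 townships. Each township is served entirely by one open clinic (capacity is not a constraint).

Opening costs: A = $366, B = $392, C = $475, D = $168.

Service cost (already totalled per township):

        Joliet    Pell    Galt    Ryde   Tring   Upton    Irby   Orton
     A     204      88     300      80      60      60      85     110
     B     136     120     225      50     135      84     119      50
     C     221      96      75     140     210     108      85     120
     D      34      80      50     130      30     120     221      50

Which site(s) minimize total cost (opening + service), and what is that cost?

For any fixed open set, each township goes to its cheapest open site; total = fixed + service.
{D}: Joliet→D 34, Pell→D 80, Galt→D 50, Ryde→D 130, Tring→D 30, Upton→D 120, Irby→D 221, Orton→D 50. Service 715; fixed 168; total 883.
{A, D}: service 469 + fixed 534 = 1003
{B, D}: service 497 + fixed 560 = 1057
{A, B, C, D}: Joliet→D 34, Pell→D 80, Galt→D 50, Ryde→B 50, Tring→D 30, Upton→A 60, Irby→A 85, Orton→B 50. Service 439; fixed 1401; total 1840.
(All 15 nonempty subsets were checked; D only is lowest.)

Open D only; minimum total cost 883.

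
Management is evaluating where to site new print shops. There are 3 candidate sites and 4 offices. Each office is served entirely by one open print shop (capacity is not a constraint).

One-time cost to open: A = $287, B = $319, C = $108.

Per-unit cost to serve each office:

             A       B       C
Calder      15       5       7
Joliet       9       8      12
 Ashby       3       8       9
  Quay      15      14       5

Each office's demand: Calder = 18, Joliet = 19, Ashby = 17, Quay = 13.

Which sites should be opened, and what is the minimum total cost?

For any fixed open set, each office goes to its cheapest open site; total = fixed + service.
{C}: Calder→C 7·18=126, Joliet→C 12·19=228, Ashby→C 9·17=153, Quay→C 5·13=65. Service 572; fixed 108; total 680.
{A, C}: service 413 + fixed 395 = 808
{B, C}: service 443 + fixed 427 = 870
{A, B, C}: service 358 + fixed 714 = 1072
No other subset beats 680.

Open C only; minimum total cost 680.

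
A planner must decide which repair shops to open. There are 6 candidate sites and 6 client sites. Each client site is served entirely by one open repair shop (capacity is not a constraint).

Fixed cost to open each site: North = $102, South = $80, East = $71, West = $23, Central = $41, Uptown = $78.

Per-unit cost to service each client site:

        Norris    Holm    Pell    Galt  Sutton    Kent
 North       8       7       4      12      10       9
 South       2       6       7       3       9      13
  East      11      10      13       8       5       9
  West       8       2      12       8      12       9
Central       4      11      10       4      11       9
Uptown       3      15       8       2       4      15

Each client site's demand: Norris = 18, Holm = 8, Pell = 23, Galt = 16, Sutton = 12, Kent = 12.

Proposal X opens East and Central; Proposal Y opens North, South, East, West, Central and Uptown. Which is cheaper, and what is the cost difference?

Proposal X: {East, Central}: Norris→Central 4·18=72, Holm→East 10·8=80, Pell→Central 10·23=230, Galt→Central 4·16=64, Sutton→East 5·12=60, Kent→East 9·12=108. Service 614; fixed 112; total 726.
Proposal Y: {North, South, East, West, Central, Uptown}: Norris→South 2·18=36, Holm→West 2·8=16, Pell→North 4·23=92, Galt→Uptown 2·16=32, Sutton→Uptown 4·12=48, Kent→North 9·12=108. Service 332; fixed 395; total 727.
Difference: |726 − 727| = 1.

Proposal X is cheaper by 1.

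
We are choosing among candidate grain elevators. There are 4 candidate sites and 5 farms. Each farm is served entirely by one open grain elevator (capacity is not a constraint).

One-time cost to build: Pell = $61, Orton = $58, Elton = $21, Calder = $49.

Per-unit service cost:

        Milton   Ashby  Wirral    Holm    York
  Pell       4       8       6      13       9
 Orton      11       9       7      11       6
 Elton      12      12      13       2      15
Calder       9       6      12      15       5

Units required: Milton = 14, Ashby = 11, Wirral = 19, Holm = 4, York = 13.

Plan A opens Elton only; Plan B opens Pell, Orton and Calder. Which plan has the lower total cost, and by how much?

Plan A: {Elton}: Milton→Elton 12·14=168, Ashby→Elton 12·11=132, Wirral→Elton 13·19=247, Holm→Elton 2·4=8, York→Elton 15·13=195. Service 750; fixed 21; total 771.
Plan B: {Pell, Orton, Calder}: Milton→Pell 4·14=56, Ashby→Calder 6·11=66, Wirral→Pell 6·19=114, Holm→Orton 11·4=44, York→Calder 5·13=65. Service 345; fixed 168; total 513.
Difference: |771 − 513| = 258.

Plan B is cheaper by 258.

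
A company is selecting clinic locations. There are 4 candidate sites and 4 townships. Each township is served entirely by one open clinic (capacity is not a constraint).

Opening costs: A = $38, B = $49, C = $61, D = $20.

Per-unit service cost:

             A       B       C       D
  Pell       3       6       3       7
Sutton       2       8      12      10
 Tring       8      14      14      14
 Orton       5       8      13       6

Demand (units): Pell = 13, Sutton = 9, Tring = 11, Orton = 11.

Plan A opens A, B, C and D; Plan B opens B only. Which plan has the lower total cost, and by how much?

Plan A is cheaper by 73.

Plan A: {A, B, C, D}: Pell→A 3·13=39, Sutton→A 2·9=18, Tring→A 8·11=88, Orton→A 5·11=55. Service 200; fixed 168; total 368.
Plan B: {B}: Pell→B 6·13=78, Sutton→B 8·9=72, Tring→B 14·11=154, Orton→B 8·11=88. Service 392; fixed 49; total 441.
Difference: |368 − 441| = 73.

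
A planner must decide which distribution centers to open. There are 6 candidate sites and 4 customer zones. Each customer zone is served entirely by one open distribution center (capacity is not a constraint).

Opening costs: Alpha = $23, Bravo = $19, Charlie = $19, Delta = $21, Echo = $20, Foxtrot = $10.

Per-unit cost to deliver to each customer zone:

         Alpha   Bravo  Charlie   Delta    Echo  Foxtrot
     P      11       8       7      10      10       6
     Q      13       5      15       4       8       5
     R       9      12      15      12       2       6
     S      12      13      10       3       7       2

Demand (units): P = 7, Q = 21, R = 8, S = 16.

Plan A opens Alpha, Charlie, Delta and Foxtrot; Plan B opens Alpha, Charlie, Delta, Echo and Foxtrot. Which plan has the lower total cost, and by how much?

Plan B is cheaper by 12.

Plan A: {Alpha, Charlie, Delta, Foxtrot}: P→Foxtrot 6·7=42, Q→Delta 4·21=84, R→Foxtrot 6·8=48, S→Foxtrot 2·16=32. Service 206; fixed 73; total 279.
Plan B: {Alpha, Charlie, Delta, Echo, Foxtrot}: P→Foxtrot 6·7=42, Q→Delta 4·21=84, R→Echo 2·8=16, S→Foxtrot 2·16=32. Service 174; fixed 93; total 267.
Difference: |279 − 267| = 12.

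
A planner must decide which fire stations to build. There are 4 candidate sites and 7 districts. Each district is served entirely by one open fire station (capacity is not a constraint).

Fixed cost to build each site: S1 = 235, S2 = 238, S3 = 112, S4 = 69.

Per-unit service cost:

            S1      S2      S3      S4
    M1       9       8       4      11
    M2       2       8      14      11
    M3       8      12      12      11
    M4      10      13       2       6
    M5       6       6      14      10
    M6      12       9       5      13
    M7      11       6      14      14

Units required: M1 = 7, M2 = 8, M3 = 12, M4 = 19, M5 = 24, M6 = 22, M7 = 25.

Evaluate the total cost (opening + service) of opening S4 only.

Total cost: 1356

Each district is assigned to its cheapest site among the open ones.
{S4}: M1→S4 11·7=77, M2→S4 11·8=88, M3→S4 11·12=132, M4→S4 6·19=114, M5→S4 10·24=240, M6→S4 13·22=286, M7→S4 14·25=350. Service 1287; fixed 69; total 1356.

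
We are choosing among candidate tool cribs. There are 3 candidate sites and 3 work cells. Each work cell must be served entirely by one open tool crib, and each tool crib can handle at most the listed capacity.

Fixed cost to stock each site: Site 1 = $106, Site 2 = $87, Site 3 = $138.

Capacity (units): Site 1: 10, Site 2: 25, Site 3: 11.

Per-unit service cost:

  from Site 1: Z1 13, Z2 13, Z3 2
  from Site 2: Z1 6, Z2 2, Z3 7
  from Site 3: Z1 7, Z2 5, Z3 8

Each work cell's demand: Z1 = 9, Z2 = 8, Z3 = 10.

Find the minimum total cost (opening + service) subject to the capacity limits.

Minimum total cost: 283

Open {Site 1, Site 2}: Z1→Site 2 6·9=54, Z2→Site 2 2·8=16, Z3→Site 1 2·10=20.
Loads: Site 1 carries 10/10, Site 2 carries 17/25. Service 90; fixed 193; total 283.
Next best feasible plan costs 374.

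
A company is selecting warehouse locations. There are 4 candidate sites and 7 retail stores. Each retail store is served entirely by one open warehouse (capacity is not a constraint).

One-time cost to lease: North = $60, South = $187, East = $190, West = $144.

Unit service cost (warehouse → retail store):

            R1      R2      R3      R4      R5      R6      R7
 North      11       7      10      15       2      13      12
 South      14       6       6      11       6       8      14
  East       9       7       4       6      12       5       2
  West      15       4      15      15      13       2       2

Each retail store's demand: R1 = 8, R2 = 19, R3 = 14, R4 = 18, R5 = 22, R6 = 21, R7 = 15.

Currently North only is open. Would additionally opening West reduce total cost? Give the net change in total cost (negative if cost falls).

Yes — net change −294 (cost falls by 294).

Current service cost with {North}: 1128.
Adding West: each retail store re-picks its cheapest; new service cost 690, saving 438.
Extra fixed cost: 144. Net change = 144 − 438 = -294.
(Totals: 1188 → 894.)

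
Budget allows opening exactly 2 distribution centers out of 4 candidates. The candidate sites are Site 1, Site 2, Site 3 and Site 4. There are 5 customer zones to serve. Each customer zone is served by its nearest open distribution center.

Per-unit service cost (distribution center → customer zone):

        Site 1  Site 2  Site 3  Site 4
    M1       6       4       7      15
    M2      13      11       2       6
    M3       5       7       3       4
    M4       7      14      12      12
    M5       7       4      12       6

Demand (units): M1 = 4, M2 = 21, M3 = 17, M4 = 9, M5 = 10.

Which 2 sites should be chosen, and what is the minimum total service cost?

Choose Site 1 and Site 3; total service cost 250.

With exactly 2 open, each customer zone uses its cheapest among the chosen.
{Site 1, Site 3}: M1→Site 1 6·4=24, M2→Site 3 2·21=42, M3→Site 3 3·17=51, M4→Site 1 7·9=63, M5→Site 1 7·10=70. Service cost 250.
{Site 2, Site 3}: service cost 257
{Site 3, Site 4}: service cost 289
Among all 6 size-2 choices, {Site 1, Site 3} is lowest.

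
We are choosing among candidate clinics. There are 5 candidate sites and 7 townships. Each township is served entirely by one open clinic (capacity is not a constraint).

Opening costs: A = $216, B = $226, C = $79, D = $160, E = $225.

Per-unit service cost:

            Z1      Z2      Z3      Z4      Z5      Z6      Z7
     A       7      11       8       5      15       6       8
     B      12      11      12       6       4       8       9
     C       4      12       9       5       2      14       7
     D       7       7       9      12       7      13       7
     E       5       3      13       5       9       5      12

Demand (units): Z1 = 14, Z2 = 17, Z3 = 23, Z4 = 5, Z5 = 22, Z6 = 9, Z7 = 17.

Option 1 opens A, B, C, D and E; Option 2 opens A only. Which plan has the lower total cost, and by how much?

Option 1: {A, B, C, D, E}: Z1→C 4·14=56, Z2→E 3·17=51, Z3→A 8·23=184, Z4→A 5·5=25, Z5→C 2·22=44, Z6→E 5·9=45, Z7→C 7·17=119. Service 524; fixed 906; total 1430.
Option 2: {A}: Z1→A 7·14=98, Z2→A 11·17=187, Z3→A 8·23=184, Z4→A 5·5=25, Z5→A 15·22=330, Z6→A 6·9=54, Z7→A 8·17=136. Service 1014; fixed 216; total 1230.
Difference: |1430 − 1230| = 200.

Option 2 is cheaper by 200.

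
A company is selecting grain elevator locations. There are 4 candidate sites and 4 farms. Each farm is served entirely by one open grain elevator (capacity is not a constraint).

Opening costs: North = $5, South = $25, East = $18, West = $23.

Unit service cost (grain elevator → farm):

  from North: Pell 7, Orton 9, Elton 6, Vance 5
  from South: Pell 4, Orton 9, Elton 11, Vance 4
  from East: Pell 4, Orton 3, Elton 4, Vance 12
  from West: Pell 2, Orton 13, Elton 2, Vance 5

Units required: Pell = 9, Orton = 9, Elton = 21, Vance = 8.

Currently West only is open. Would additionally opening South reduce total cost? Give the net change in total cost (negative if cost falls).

Current service cost with {West}: 217.
Adding South: each farm re-picks its cheapest; new service cost 173, saving 44.
Extra fixed cost: 25. Net change = 25 − 44 = -19.
(Totals: 240 → 221.)

Yes — net change −19 (cost falls by 19).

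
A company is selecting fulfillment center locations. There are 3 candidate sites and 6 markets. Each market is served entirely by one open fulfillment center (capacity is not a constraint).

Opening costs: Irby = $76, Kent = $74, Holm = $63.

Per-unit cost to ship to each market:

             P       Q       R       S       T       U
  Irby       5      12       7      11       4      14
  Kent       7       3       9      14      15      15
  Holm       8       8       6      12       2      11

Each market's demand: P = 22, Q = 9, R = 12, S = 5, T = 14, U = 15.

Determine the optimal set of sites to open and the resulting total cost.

Open Holm only; minimum total cost 636.

For any fixed open set, each market goes to its cheapest open site; total = fixed + service.
{Holm}: P→Holm 8·22=176, Q→Holm 8·9=72, R→Holm 6·12=72, S→Holm 12·5=60, T→Holm 2·14=28, U→Holm 11·15=165. Service 573; fixed 63; total 636.
{Irby, Holm}: service 502 + fixed 139 = 641
{Kent, Holm}: service 506 + fixed 137 = 643
{Irby, Kent, Holm}: P→Irby 5·22=110, Q→Kent 3·9=27, R→Holm 6·12=72, S→Irby 11·5=55, T→Holm 2·14=28, U→Holm 11·15=165. Service 457; fixed 213; total 670.
No other subset beats 636.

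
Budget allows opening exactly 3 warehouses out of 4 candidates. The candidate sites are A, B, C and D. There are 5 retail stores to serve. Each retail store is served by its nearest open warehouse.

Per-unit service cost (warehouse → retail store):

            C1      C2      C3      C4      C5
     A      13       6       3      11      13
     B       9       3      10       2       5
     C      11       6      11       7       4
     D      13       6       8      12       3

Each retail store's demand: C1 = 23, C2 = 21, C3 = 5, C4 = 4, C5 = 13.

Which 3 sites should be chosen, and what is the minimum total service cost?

With exactly 3 open, each retail store uses its cheapest among the chosen.
{A, B, D}: C1→B 9·23=207, C2→B 3·21=63, C3→A 3·5=15, C4→B 2·4=8, C5→D 3·13=39. Service cost 332.
{A, B, C}: service cost 345
{B, C, D}: service cost 357
Among all 4 size-3 choices, {A, B, D} is lowest.

Choose A, B and D; total service cost 332.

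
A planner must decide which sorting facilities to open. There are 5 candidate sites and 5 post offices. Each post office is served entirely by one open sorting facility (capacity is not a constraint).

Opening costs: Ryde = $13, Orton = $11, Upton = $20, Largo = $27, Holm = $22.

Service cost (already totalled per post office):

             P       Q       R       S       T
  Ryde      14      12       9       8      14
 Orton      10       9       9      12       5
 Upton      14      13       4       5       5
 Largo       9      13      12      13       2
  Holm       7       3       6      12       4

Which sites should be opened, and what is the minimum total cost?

For any fixed open set, each post office goes to its cheapest open site; total = fixed + service.
{Holm}: P→Holm 7, Q→Holm 3, R→Holm 6, S→Holm 12, T→Holm 4. Service 32; fixed 22; total 54.
{Orton}: P→Orton 10, Q→Orton 9, R→Orton 9, S→Orton 12, T→Orton 5. Service 45; fixed 11; total 56.
{Upton}: service 41 + fixed 20 = 61
{Ryde, Orton, Upton, Largo, Holm}: P→Holm 7, Q→Holm 3, R→Upton 4, S→Upton 5, T→Largo 2. Service 21; fixed 93; total 114.
No other subset beats 54.

Open Holm only; minimum total cost 54.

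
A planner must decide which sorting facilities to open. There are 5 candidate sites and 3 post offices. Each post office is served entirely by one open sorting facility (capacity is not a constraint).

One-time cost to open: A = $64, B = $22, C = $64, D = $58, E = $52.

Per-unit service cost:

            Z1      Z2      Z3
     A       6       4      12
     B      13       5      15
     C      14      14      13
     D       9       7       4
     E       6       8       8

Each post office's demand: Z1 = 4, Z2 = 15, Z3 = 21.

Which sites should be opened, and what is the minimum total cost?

For any fixed open set, each post office goes to its cheapest open site; total = fixed + service.
{B, D}: Z1→D 9·4=36, Z2→B 5·15=75, Z3→D 4·21=84. Service 195; fixed 80; total 275.
{D}: Z1→D 9·4=36, Z2→D 7·15=105, Z3→D 4·21=84. Service 225; fixed 58; total 283.
{A, D}: service 168 + fixed 122 = 290
{A, B, C, D, E}: service 168 + fixed 260 = 428
No other subset beats 275.

Open B and D; minimum total cost 275.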